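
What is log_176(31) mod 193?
46

Baby-step giant-step with step n = ⌈√193⌉ = 14.
Baby steps 176^j mod 193 (j:value) for j=0..13: 0:1, 1:176, 2:96, 3:105, 4:145, 5:44, 6:24, 7:171, 8:181, 9:11, 10:6, 11:91, 12:190, 13:51.
Giant-step multiplier: 176^(-14) ≡ 176^(192-14) = 176^178 ≡ 65 (mod 193).
Giant steps γ_i = 31·65^i mod 193: γ_0=31, γ_1=85, γ_2=121, γ_3=145 (in table at j=4).
x = i·n + j = 3·14 + 4 = 46.
Check: 176^46 ≡ 31 (mod 193).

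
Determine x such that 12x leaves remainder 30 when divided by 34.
x ≡ 11 (mod 17)

gcd(12, 34) = 2, which divides 30, so solutions exist.
Divide through by 2: 6x ≡ 15 (mod 17).
Find 6^(-1) mod 17 by the extended Euclidean algorithm:
17 = 2 × 6 + 5  ⟹  5 = (1)·17 + (-2)·6
6 = 1 × 5 + 1  ⟹  1 = (-1)·17 + (3)·6
So (3)·6 ≡ 1 (mod 17), i.e. 6^(-1) ≡ 3 (mod 17).
x ≡ 3 × 15 = 45 ≡ 11 (mod 17).
Check: 12 × 11 = 132 ≡ 30 (mod 34).
x ≡ 11 (mod 17), giving 2 solutions mod 34.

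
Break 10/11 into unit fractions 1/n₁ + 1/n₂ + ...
1/2 + 1/3 + 1/14 + 1/231

Greedy algorithm:
10/11: ceiling(11/10) = 2, use 1/2
9/22: ceiling(22/9) = 3, use 1/3
5/66: ceiling(66/5) = 14, use 1/14
1/231: ceiling(231/1) = 231, use 1/231
Result: 10/11 = 1/2 + 1/3 + 1/14 + 1/231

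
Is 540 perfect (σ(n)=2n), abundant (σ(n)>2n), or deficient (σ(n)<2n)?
abundant

Proper divisors of 540: sum = 1 + 2 + 3 + 4 + 5 + 6 + 9 + 10 + ... + 108 + 135 + 180 + 270 (23 divisors) = 1140
Since 1140 > 540, 540 is abundant.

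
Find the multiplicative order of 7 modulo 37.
9

37 is prime, so ord(7) divides φ(37) = 36.
Divisors of 36: 1, 2, 3, 4, 6, 9, 12, 18, 36.
Repeated squaring: 7^1 ≡ 7, 7^2 ≡ 12, 7^4 ≡ 33, 7^8 ≡ 16, 7^16 ≡ 34, 7^32 ≡ 9 (mod 37).
Test 7^d mod 37 for each divisor d in increasing order:
7^1 ≡ 7
7^2 ≡ 12
7^3 = 7^2·7^1 ≡ 10
7^4 ≡ 33
7^6 = 7^4·7^2 ≡ 26
7^9 = 7^8·7^1 ≡ 1  ← first divisor giving 1
The order is 9.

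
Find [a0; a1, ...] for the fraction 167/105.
[1; 1, 1, 2, 3, 1, 4]

Euclidean algorithm steps:
167 = 1 × 105 + 62
105 = 1 × 62 + 43
62 = 1 × 43 + 19
43 = 2 × 19 + 5
19 = 3 × 5 + 4
5 = 1 × 4 + 1
4 = 4 × 1 + 0
Continued fraction: [1; 1, 1, 2, 3, 1, 4]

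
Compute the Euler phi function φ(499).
498

499 = 499
φ(n) = n × ∏(1 - 1/p) for each prime p dividing n
φ(499) = 499 × (1 - 1/499) = 498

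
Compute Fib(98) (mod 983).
892

Matrix identity: Q^n = [[F_(n+1), F_n], [F_n, F_(n-1)]] with Q = [[1,1],[1,0]].
n = 98 = 1100010₂. Square-and-multiply, entries mod 983:
Q^1 = [[1,1],[1,0]]
Q^3 = (Q^1)²·Q = [[3,2],[2,1]]
Q^6 = (Q^3)² = [[13,8],[8,5]]
Q^12 = (Q^6)² = [[233,144],[144,89]]
Q^24 = (Q^12)² = [[317,167],[167,150]]
Q^49 = (Q^24)²·Q = [[920,588],[588,332]]
Q^98 = (Q^49)² = [[748,892],[892,839]]
F_98 mod 983 = Q^98[0][1] = 892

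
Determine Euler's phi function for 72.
24

72 = 2^3 × 3^2
φ(n) = n × ∏(1 - 1/p) for each prime p dividing n
φ(72) = 72 × (1 - 1/2) × (1 - 1/3) = 24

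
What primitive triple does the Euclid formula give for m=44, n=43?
(87, 3784, 3785)

Euclid's formula: a = m² - n², b = 2mn, c = m² + n²
m = 44, n = 43
a = 44² - 43² = 1936 - 1849 = 87
b = 2 × 44 × 43 = 3784
c = 44² + 43² = 1936 + 1849 = 3785
Verification: 87² + 3784² = 7569 + 14318656 = 14326225 = 3785² ✓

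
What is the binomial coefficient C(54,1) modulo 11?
10

Using Lucas' theorem:
Write n=54 and k=1 in base 11:
n in base 11: [4, 10]
k in base 11: [0, 1]
C(54,1) mod 11 = ∏ C(n_i, k_i) mod 11
Digit binomials (mod 11): C(4,0) = 1; C(10,1) = 10
Product: 1 × 10 = 10 ≡ 10 (mod 11)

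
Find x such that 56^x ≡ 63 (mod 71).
47

Baby-step giant-step with step n = ⌈√71⌉ = 9.
Baby steps 56^j mod 71 (j:value) for j=0..8: 0:1, 1:56, 2:12, 3:33, 4:2, 5:41, 6:24, 7:66, 8:4.
Giant-step multiplier: 56^(-9) ≡ 56^(70-9) = 56^61 ≡ 13 (mod 71).
Giant steps γ_i = 63·13^i mod 71: γ_0=63, γ_1=38, γ_2=68, γ_3=32, γ_4=61, γ_5=12 (in table at j=2).
x = i·n + j = 5·9 + 2 = 47.
Check: 56^47 ≡ 63 (mod 71).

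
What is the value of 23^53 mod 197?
101

Repeated squaring. Binary of 53 = 110101.
23^1 ≡ 23 (mod 197); 23^2 ≡ 135 (mod 197); 23^4 ≡ 101 (mod 197); 23^8 ≡ 154 (mod 197); 23^16 ≡ 76 (mod 197); 23^32 ≡ 63 (mod 197)
23^53 = 23^1 × 23^4 × 23^16 × 23^32 ≡ 101 (mod 197)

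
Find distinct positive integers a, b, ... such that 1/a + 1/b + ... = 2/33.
1/17 + 1/561

Greedy algorithm:
2/33: ceiling(33/2) = 17, use 1/17
1/561: ceiling(561/1) = 561, use 1/561
Result: 2/33 = 1/17 + 1/561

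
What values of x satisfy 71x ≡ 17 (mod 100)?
x ≡ 27 (mod 100)

gcd(71, 100) = 1, which divides 17, so solutions exist.
Find 71^(-1) mod 100 by the extended Euclidean algorithm:
100 = 1 × 71 + 29  ⟹  29 = (1)·100 + (-1)·71
71 = 2 × 29 + 13  ⟹  13 = (-2)·100 + (3)·71
29 = 2 × 13 + 3  ⟹  3 = (5)·100 + (-7)·71
13 = 4 × 3 + 1  ⟹  1 = (-22)·100 + (31)·71
So (31)·71 ≡ 1 (mod 100), i.e. 71^(-1) ≡ 31 (mod 100).
x ≡ 31 × 17 = 527 ≡ 27 (mod 100).
Check: 71 × 27 = 1917 ≡ 17 (mod 100).
Unique solution: x ≡ 27 (mod 100)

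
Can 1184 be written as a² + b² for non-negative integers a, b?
20² + 28² (a=20, b=28)

Factorization: 1184 = 2^5 × 37
By Fermat: n is sum of two squares iff every prime p ≡ 3 (mod 4) appears to even power.
All primes ≡ 3 (mod 4) appear to even power.
Search a = 0, 1, 2, … for 1184 - a² a perfect square: first hit at a = 20: 1184 - 400 = 784 = 28².
1184 = 20² + 28² = 400 + 784 ✓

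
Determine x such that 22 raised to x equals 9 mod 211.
92

Baby-step giant-step with step n = ⌈√211⌉ = 15.
Baby steps 22^j mod 211 (j:value) for j=0..14: 0:1, 1:22, 2:62, 3:98, 4:46, 5:168, 6:109, 7:77, 8:6, 9:132, 10:161, 11:166, 12:65, 13:164, 14:21.
Giant-step multiplier: 22^(-15) ≡ 22^(210-15) = 22^195 ≡ 153 (mod 211).
Giant steps γ_i = 9·153^i mod 211: γ_0=9, γ_1=111, γ_2=103, γ_3=145, γ_4=30, γ_5=159, γ_6=62 (in table at j=2).
x = i·n + j = 6·15 + 2 = 92.
Check: 22^92 ≡ 9 (mod 211).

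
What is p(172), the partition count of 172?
330495499613

p(n) counts ways to write n as a sum of positive integers (order ignored).
Euler's pentagonal recurrence: p(k) = p(k-1) + p(k-2) - p(k-5) - p(k-7) + p(k-12) + p(k-15) - ... (offsets j(3j∓1)/2, signs ++--, p(0)=1, p(<0)=0).
DP table for k = 0..171: p(0)=1, p(1)=1, p(2)=2, p(3)=3, p(4)=5, p(5)=7, p(6)=11, p(7)=15, p(8)=22, p(9)=30, p(10)=42, p(11)=56, p(12)=77, p(13)=101, p(14)=135, p(15)=176, p(16)=231, p(17)=297, p(18)=385, p(19)=490, p(20)=627, p(21)=792, p(22)=1002, p(23)=1255, p(24)=1575, p(25)=1958, p(26)=2436, p(27)=3010, p(28)=3718, p(29)=4565, p(30)=5604, p(31)=6842, p(32)=8349, p(33)=10143, p(34)=12310, p(35)=14883, p(36)=17977, p(37)=21637, p(38)=26015, p(39)=31185, p(40)=37338, p(41)=44583, p(42)=53174, p(43)=63261, p(44)=75175, p(45)=89134, p(46)=105558, p(47)=124754, p(48)=147273, p(49)=173525, p(50)=204226, p(51)=239943, p(52)=281589, p(53)=329931, p(54)=386155, p(55)=451276, p(56)=526823, p(57)=614154, p(58)=715220, p(59)=831820, p(60)=966467, p(61)=1121505, p(62)=1300156, p(63)=1505499, p(64)=1741630, p(65)=2012558, p(66)=2323520, p(67)=2679689, p(68)=3087735, p(69)=3554345, p(70)=4087968, p(71)=4697205, p(72)=5392783, p(73)=6185689, p(74)=7089500, p(75)=8118264, p(76)=9289091, p(77)=10619863, p(78)=12132164, p(79)=13848650, p(80)=15796476, p(81)=18004327, p(82)=20506255, p(83)=23338469, p(84)=26543660, p(85)=30167357, p(86)=34262962, p(87)=38887673, p(88)=44108109, p(89)=49995925, p(90)=56634173, p(91)=64112359, p(92)=72533807, p(93)=82010177, p(94)=92669720, p(95)=104651419, p(96)=118114304, p(97)=133230930, p(98)=150198136, p(99)=169229875, p(100)=190569292, p(101)=214481126, p(102)=241265379, p(103)=271248950, p(104)=304801365, p(105)=342325709, p(106)=384276336, p(107)=431149389, p(108)=483502844, p(109)=541946240, p(110)=607163746, p(111)=679903203, p(112)=761002156, p(113)=851376628, p(114)=952050665, p(115)=1064144451, p(116)=1188908248, p(117)=1327710076, p(118)=1482074143, p(119)=1653668665, p(120)=1844349560, p(121)=2056148051, p(122)=2291320912, p(123)=2552338241, p(124)=2841940500, p(125)=3163127352, p(126)=3519222692, p(127)=3913864295, p(128)=4351078600, p(129)=4835271870, p(130)=5371315400, p(131)=5964539504, p(132)=6620830889, p(133)=7346629512, p(134)=8149040695, p(135)=9035836076, p(136)=10015581680, p(137)=11097645016, p(138)=12292341831, p(139)=13610949895, p(140)=15065878135, p(141)=16670689208, p(142)=18440293320, p(143)=20390982757, p(144)=22540654445, p(145)=24908858009, p(146)=27517052599, p(147)=30388671978, p(148)=33549419497, p(149)=37027355200, p(150)=40853235313, p(151)=45060624582, p(152)=49686288421, p(153)=54770336324, p(154)=60356673280, p(155)=66493182097, p(156)=73232243759, p(157)=80630964769, p(158)=88751778802, p(159)=97662728555, p(160)=107438159466, p(161)=118159068427, p(162)=129913904637, p(163)=142798995930, p(164)=156919475295, p(165)=172389800255, p(166)=189334822579, p(167)=207890420102, p(168)=228204732751, p(169)=250438925115, p(170)=274768617130, p(171)=301384802048.
Final step: p(172) = p(171) + p(170) - p(167) - p(165) + p(160) + p(157) - p(150) - p(146) + p(137) + p(132) - p(121) - p(115) + p(102) + p(95) - p(80) - p(72) + p(55) + p(46) - p(27) - p(17)
= 301384802048 + 274768617130 - 207890420102 - 172389800255 + 107438159466 + 80630964769 - 40853235313 - 27517052599 + 11097645016 + 6620830889 - 2056148051 - 1064144451 + 241265379 + 104651419 - 15796476 - 5392783 + 451276 + 105558 - 3010 - 297
= 330495499613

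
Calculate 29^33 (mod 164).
13

Repeated squaring. Binary of 33 = 100001.
29^1 ≡ 29 (mod 164); 29^2 ≡ 21 (mod 164); 29^4 ≡ 113 (mod 164); 29^8 ≡ 141 (mod 164); 29^16 ≡ 37 (mod 164); 29^32 ≡ 57 (mod 164)
29^33 = 29^1 × 29^32 ≡ 13 (mod 164)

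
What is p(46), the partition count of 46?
105558

p(n) counts ways to write n as a sum of positive integers (order ignored).
Euler's pentagonal recurrence: p(k) = p(k-1) + p(k-2) - p(k-5) - p(k-7) + p(k-12) + p(k-15) - ... (offsets j(3j∓1)/2, signs ++--, p(0)=1, p(<0)=0).
DP table for k = 0..45: p(0)=1, p(1)=1, p(2)=2, p(3)=3, p(4)=5, p(5)=7, p(6)=11, p(7)=15, p(8)=22, p(9)=30, p(10)=42, p(11)=56, p(12)=77, p(13)=101, p(14)=135, p(15)=176, p(16)=231, p(17)=297, p(18)=385, p(19)=490, p(20)=627, p(21)=792, p(22)=1002, p(23)=1255, p(24)=1575, p(25)=1958, p(26)=2436, p(27)=3010, p(28)=3718, p(29)=4565, p(30)=5604, p(31)=6842, p(32)=8349, p(33)=10143, p(34)=12310, p(35)=14883, p(36)=17977, p(37)=21637, p(38)=26015, p(39)=31185, p(40)=37338, p(41)=44583, p(42)=53174, p(43)=63261, p(44)=75175, p(45)=89134.
Final step: p(46) = p(45) + p(44) - p(41) - p(39) + p(34) + p(31) - p(24) - p(20) + p(11) + p(6)
= 89134 + 75175 - 44583 - 31185 + 12310 + 6842 - 1575 - 627 + 56 + 11
= 105558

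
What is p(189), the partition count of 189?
1527273599625

p(n) counts ways to write n as a sum of positive integers (order ignored).
Euler's pentagonal recurrence: p(k) = p(k-1) + p(k-2) - p(k-5) - p(k-7) + p(k-12) + p(k-15) - ... (offsets j(3j∓1)/2, signs ++--, p(0)=1, p(<0)=0).
DP table for k = 0..188: p(0)=1, p(1)=1, p(2)=2, p(3)=3, p(4)=5, p(5)=7, p(6)=11, p(7)=15, p(8)=22, p(9)=30, p(10)=42, p(11)=56, p(12)=77, p(13)=101, p(14)=135, p(15)=176, p(16)=231, p(17)=297, p(18)=385, p(19)=490, p(20)=627, p(21)=792, p(22)=1002, p(23)=1255, p(24)=1575, p(25)=1958, p(26)=2436, p(27)=3010, p(28)=3718, p(29)=4565, p(30)=5604, p(31)=6842, p(32)=8349, p(33)=10143, p(34)=12310, p(35)=14883, p(36)=17977, p(37)=21637, p(38)=26015, p(39)=31185, p(40)=37338, p(41)=44583, p(42)=53174, p(43)=63261, p(44)=75175, p(45)=89134, p(46)=105558, p(47)=124754, p(48)=147273, p(49)=173525, p(50)=204226, p(51)=239943, p(52)=281589, p(53)=329931, p(54)=386155, p(55)=451276, p(56)=526823, p(57)=614154, p(58)=715220, p(59)=831820, p(60)=966467, p(61)=1121505, p(62)=1300156, p(63)=1505499, p(64)=1741630, p(65)=2012558, p(66)=2323520, p(67)=2679689, p(68)=3087735, p(69)=3554345, p(70)=4087968, p(71)=4697205, p(72)=5392783, p(73)=6185689, p(74)=7089500, p(75)=8118264, p(76)=9289091, p(77)=10619863, p(78)=12132164, p(79)=13848650, p(80)=15796476, p(81)=18004327, p(82)=20506255, p(83)=23338469, p(84)=26543660, p(85)=30167357, p(86)=34262962, p(87)=38887673, p(88)=44108109, p(89)=49995925, p(90)=56634173, p(91)=64112359, p(92)=72533807, p(93)=82010177, p(94)=92669720, p(95)=104651419, p(96)=118114304, p(97)=133230930, p(98)=150198136, p(99)=169229875, p(100)=190569292, p(101)=214481126, p(102)=241265379, p(103)=271248950, p(104)=304801365, p(105)=342325709, p(106)=384276336, p(107)=431149389, p(108)=483502844, p(109)=541946240, p(110)=607163746, p(111)=679903203, p(112)=761002156, p(113)=851376628, p(114)=952050665, p(115)=1064144451, p(116)=1188908248, p(117)=1327710076, p(118)=1482074143, p(119)=1653668665, p(120)=1844349560, p(121)=2056148051, p(122)=2291320912, p(123)=2552338241, p(124)=2841940500, p(125)=3163127352, p(126)=3519222692, p(127)=3913864295, p(128)=4351078600, p(129)=4835271870, p(130)=5371315400, p(131)=5964539504, p(132)=6620830889, p(133)=7346629512, p(134)=8149040695, p(135)=9035836076, p(136)=10015581680, p(137)=11097645016, p(138)=12292341831, p(139)=13610949895, p(140)=15065878135, p(141)=16670689208, p(142)=18440293320, p(143)=20390982757, p(144)=22540654445, p(145)=24908858009, p(146)=27517052599, p(147)=30388671978, p(148)=33549419497, p(149)=37027355200, p(150)=40853235313, p(151)=45060624582, p(152)=49686288421, p(153)=54770336324, p(154)=60356673280, p(155)=66493182097, p(156)=73232243759, p(157)=80630964769, p(158)=88751778802, p(159)=97662728555, p(160)=107438159466, p(161)=118159068427, p(162)=129913904637, p(163)=142798995930, p(164)=156919475295, p(165)=172389800255, p(166)=189334822579, p(167)=207890420102, p(168)=228204732751, p(169)=250438925115, p(170)=274768617130, p(171)=301384802048, p(172)=330495499613, p(173)=362326859895, p(174)=397125074750, p(175)=435157697830, p(176)=476715857290, p(177)=522115831195, p(178)=571701605655, p(179)=625846753120, p(180)=684957390936, p(181)=749474411781, p(182)=819876908323, p(183)=896684817527, p(184)=980462880430, p(185)=1071823774337, p(186)=1171432692373, p(187)=1280011042268, p(188)=1398341745571.
Final step: p(189) = p(188) + p(187) - p(184) - p(182) + p(177) + p(174) - p(167) - p(163) + p(154) + p(149) - p(138) - p(132) + p(119) + p(112) - p(97) - p(89) + p(72) + p(63) - p(44) - p(34) + p(13) + p(2)
= 1398341745571 + 1280011042268 - 980462880430 - 819876908323 + 522115831195 + 397125074750 - 207890420102 - 142798995930 + 60356673280 + 37027355200 - 12292341831 - 6620830889 + 1653668665 + 761002156 - 133230930 - 49995925 + 5392783 + 1505499 - 75175 - 12310 + 101 + 2
= 1527273599625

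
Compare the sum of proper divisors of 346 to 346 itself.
deficient

Proper divisors of 346: sum = 1 + 2 + 173 = 176
Since 176 < 346, 346 is deficient.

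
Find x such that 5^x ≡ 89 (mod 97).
54

Baby-step giant-step with step n = ⌈√97⌉ = 10.
Baby steps 5^j mod 97 (j:value) for j=0..9: 0:1, 1:5, 2:25, 3:28, 4:43, 5:21, 6:8, 7:40, 8:6, 9:30.
Giant-step multiplier: 5^(-10) ≡ 5^(96-10) = 5^86 ≡ 11 (mod 97).
Giant steps γ_i = 89·11^i mod 97: γ_0=89, γ_1=9, γ_2=2, γ_3=22, γ_4=48, γ_5=43 (in table at j=4).
x = i·n + j = 5·10 + 4 = 54.
Check: 5^54 ≡ 89 (mod 97).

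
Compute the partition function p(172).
330495499613

p(n) counts ways to write n as a sum of positive integers (order ignored).
Euler's pentagonal recurrence: p(k) = p(k-1) + p(k-2) - p(k-5) - p(k-7) + p(k-12) + p(k-15) - ... (offsets j(3j∓1)/2, signs ++--, p(0)=1, p(<0)=0).
DP table for k = 0..171: p(0)=1, p(1)=1, p(2)=2, p(3)=3, p(4)=5, p(5)=7, p(6)=11, p(7)=15, p(8)=22, p(9)=30, p(10)=42, p(11)=56, p(12)=77, p(13)=101, p(14)=135, p(15)=176, p(16)=231, p(17)=297, p(18)=385, p(19)=490, p(20)=627, p(21)=792, p(22)=1002, p(23)=1255, p(24)=1575, p(25)=1958, p(26)=2436, p(27)=3010, p(28)=3718, p(29)=4565, p(30)=5604, p(31)=6842, p(32)=8349, p(33)=10143, p(34)=12310, p(35)=14883, p(36)=17977, p(37)=21637, p(38)=26015, p(39)=31185, p(40)=37338, p(41)=44583, p(42)=53174, p(43)=63261, p(44)=75175, p(45)=89134, p(46)=105558, p(47)=124754, p(48)=147273, p(49)=173525, p(50)=204226, p(51)=239943, p(52)=281589, p(53)=329931, p(54)=386155, p(55)=451276, p(56)=526823, p(57)=614154, p(58)=715220, p(59)=831820, p(60)=966467, p(61)=1121505, p(62)=1300156, p(63)=1505499, p(64)=1741630, p(65)=2012558, p(66)=2323520, p(67)=2679689, p(68)=3087735, p(69)=3554345, p(70)=4087968, p(71)=4697205, p(72)=5392783, p(73)=6185689, p(74)=7089500, p(75)=8118264, p(76)=9289091, p(77)=10619863, p(78)=12132164, p(79)=13848650, p(80)=15796476, p(81)=18004327, p(82)=20506255, p(83)=23338469, p(84)=26543660, p(85)=30167357, p(86)=34262962, p(87)=38887673, p(88)=44108109, p(89)=49995925, p(90)=56634173, p(91)=64112359, p(92)=72533807, p(93)=82010177, p(94)=92669720, p(95)=104651419, p(96)=118114304, p(97)=133230930, p(98)=150198136, p(99)=169229875, p(100)=190569292, p(101)=214481126, p(102)=241265379, p(103)=271248950, p(104)=304801365, p(105)=342325709, p(106)=384276336, p(107)=431149389, p(108)=483502844, p(109)=541946240, p(110)=607163746, p(111)=679903203, p(112)=761002156, p(113)=851376628, p(114)=952050665, p(115)=1064144451, p(116)=1188908248, p(117)=1327710076, p(118)=1482074143, p(119)=1653668665, p(120)=1844349560, p(121)=2056148051, p(122)=2291320912, p(123)=2552338241, p(124)=2841940500, p(125)=3163127352, p(126)=3519222692, p(127)=3913864295, p(128)=4351078600, p(129)=4835271870, p(130)=5371315400, p(131)=5964539504, p(132)=6620830889, p(133)=7346629512, p(134)=8149040695, p(135)=9035836076, p(136)=10015581680, p(137)=11097645016, p(138)=12292341831, p(139)=13610949895, p(140)=15065878135, p(141)=16670689208, p(142)=18440293320, p(143)=20390982757, p(144)=22540654445, p(145)=24908858009, p(146)=27517052599, p(147)=30388671978, p(148)=33549419497, p(149)=37027355200, p(150)=40853235313, p(151)=45060624582, p(152)=49686288421, p(153)=54770336324, p(154)=60356673280, p(155)=66493182097, p(156)=73232243759, p(157)=80630964769, p(158)=88751778802, p(159)=97662728555, p(160)=107438159466, p(161)=118159068427, p(162)=129913904637, p(163)=142798995930, p(164)=156919475295, p(165)=172389800255, p(166)=189334822579, p(167)=207890420102, p(168)=228204732751, p(169)=250438925115, p(170)=274768617130, p(171)=301384802048.
Final step: p(172) = p(171) + p(170) - p(167) - p(165) + p(160) + p(157) - p(150) - p(146) + p(137) + p(132) - p(121) - p(115) + p(102) + p(95) - p(80) - p(72) + p(55) + p(46) - p(27) - p(17)
= 301384802048 + 274768617130 - 207890420102 - 172389800255 + 107438159466 + 80630964769 - 40853235313 - 27517052599 + 11097645016 + 6620830889 - 2056148051 - 1064144451 + 241265379 + 104651419 - 15796476 - 5392783 + 451276 + 105558 - 3010 - 297
= 330495499613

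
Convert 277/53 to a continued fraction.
[5; 4, 2, 2, 2]

Euclidean algorithm steps:
277 = 5 × 53 + 12
53 = 4 × 12 + 5
12 = 2 × 5 + 2
5 = 2 × 2 + 1
2 = 2 × 1 + 0
Continued fraction: [5; 4, 2, 2, 2]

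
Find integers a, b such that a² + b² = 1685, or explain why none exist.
2² + 41² (a=2, b=41)

Factorization: 1685 = 5 × 337
By Fermat: n is sum of two squares iff every prime p ≡ 3 (mod 4) appears to even power.
All primes ≡ 3 (mod 4) appear to even power.
Search a = 0, 1, 2, … for 1685 - a² a perfect square: first hit at a = 2: 1685 - 4 = 1681 = 41².
1685 = 2² + 41² = 4 + 1681 ✓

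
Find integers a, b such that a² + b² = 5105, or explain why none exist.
8² + 71² (a=8, b=71)

Factorization: 5105 = 5 × 1021
By Fermat: n is sum of two squares iff every prime p ≡ 3 (mod 4) appears to even power.
All primes ≡ 3 (mod 4) appear to even power.
Search a = 0, 1, 2, … for 5105 - a² a perfect square: first hit at a = 8: 5105 - 64 = 5041 = 71².
5105 = 8² + 71² = 64 + 5041 ✓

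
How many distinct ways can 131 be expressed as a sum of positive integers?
5964539504

p(n) counts ways to write n as a sum of positive integers (order ignored).
Euler's pentagonal recurrence: p(k) = p(k-1) + p(k-2) - p(k-5) - p(k-7) + p(k-12) + p(k-15) - ... (offsets j(3j∓1)/2, signs ++--, p(0)=1, p(<0)=0).
DP table for k = 0..130: p(0)=1, p(1)=1, p(2)=2, p(3)=3, p(4)=5, p(5)=7, p(6)=11, p(7)=15, p(8)=22, p(9)=30, p(10)=42, p(11)=56, p(12)=77, p(13)=101, p(14)=135, p(15)=176, p(16)=231, p(17)=297, p(18)=385, p(19)=490, p(20)=627, p(21)=792, p(22)=1002, p(23)=1255, p(24)=1575, p(25)=1958, p(26)=2436, p(27)=3010, p(28)=3718, p(29)=4565, p(30)=5604, p(31)=6842, p(32)=8349, p(33)=10143, p(34)=12310, p(35)=14883, p(36)=17977, p(37)=21637, p(38)=26015, p(39)=31185, p(40)=37338, p(41)=44583, p(42)=53174, p(43)=63261, p(44)=75175, p(45)=89134, p(46)=105558, p(47)=124754, p(48)=147273, p(49)=173525, p(50)=204226, p(51)=239943, p(52)=281589, p(53)=329931, p(54)=386155, p(55)=451276, p(56)=526823, p(57)=614154, p(58)=715220, p(59)=831820, p(60)=966467, p(61)=1121505, p(62)=1300156, p(63)=1505499, p(64)=1741630, p(65)=2012558, p(66)=2323520, p(67)=2679689, p(68)=3087735, p(69)=3554345, p(70)=4087968, p(71)=4697205, p(72)=5392783, p(73)=6185689, p(74)=7089500, p(75)=8118264, p(76)=9289091, p(77)=10619863, p(78)=12132164, p(79)=13848650, p(80)=15796476, p(81)=18004327, p(82)=20506255, p(83)=23338469, p(84)=26543660, p(85)=30167357, p(86)=34262962, p(87)=38887673, p(88)=44108109, p(89)=49995925, p(90)=56634173, p(91)=64112359, p(92)=72533807, p(93)=82010177, p(94)=92669720, p(95)=104651419, p(96)=118114304, p(97)=133230930, p(98)=150198136, p(99)=169229875, p(100)=190569292, p(101)=214481126, p(102)=241265379, p(103)=271248950, p(104)=304801365, p(105)=342325709, p(106)=384276336, p(107)=431149389, p(108)=483502844, p(109)=541946240, p(110)=607163746, p(111)=679903203, p(112)=761002156, p(113)=851376628, p(114)=952050665, p(115)=1064144451, p(116)=1188908248, p(117)=1327710076, p(118)=1482074143, p(119)=1653668665, p(120)=1844349560, p(121)=2056148051, p(122)=2291320912, p(123)=2552338241, p(124)=2841940500, p(125)=3163127352, p(126)=3519222692, p(127)=3913864295, p(128)=4351078600, p(129)=4835271870, p(130)=5371315400.
Final step: p(131) = p(130) + p(129) - p(126) - p(124) + p(119) + p(116) - p(109) - p(105) + p(96) + p(91) - p(80) - p(74) + p(61) + p(54) - p(39) - p(31) + p(14) + p(5)
= 5371315400 + 4835271870 - 3519222692 - 2841940500 + 1653668665 + 1188908248 - 541946240 - 342325709 + 118114304 + 64112359 - 15796476 - 7089500 + 1121505 + 386155 - 31185 - 6842 + 135 + 7
= 5964539504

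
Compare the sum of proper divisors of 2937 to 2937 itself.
deficient

Proper divisors of 2937: sum = 1 + 3 + 11 + 33 + 89 + 267 + 979 = 1383
Since 1383 < 2937, 2937 is deficient.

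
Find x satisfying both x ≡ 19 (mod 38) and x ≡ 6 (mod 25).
931

Using Chinese Remainder Theorem:
M = 38 × 25 = 950
M1 = 25, M2 = 38
y1 = 25^(-1) mod 38 = 35
y2 = 38^(-1) mod 25 = 2
x = (19×25×35 + 6×38×2) mod 950 = 931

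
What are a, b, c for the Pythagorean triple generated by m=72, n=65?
(959, 9360, 9409)

Euclid's formula: a = m² - n², b = 2mn, c = m² + n²
m = 72, n = 65
a = 72² - 65² = 5184 - 4225 = 959
b = 2 × 72 × 65 = 9360
c = 72² + 65² = 5184 + 4225 = 9409
Verification: 959² + 9360² = 919681 + 87609600 = 88529281 = 9409² ✓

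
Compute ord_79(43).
78

79 is prime, so ord(43) divides φ(79) = 78.
Divisors of 78: 1, 2, 3, 6, 13, 26, 39, 78.
Repeated squaring: 43^1 ≡ 43, 43^2 ≡ 32, 43^4 ≡ 76, 43^8 ≡ 9, 43^16 ≡ 2, 43^32 ≡ 4, 43^64 ≡ 16 (mod 79).
Test 43^d mod 79 for each divisor d in increasing order:
43^1 ≡ 43
43^2 ≡ 32
43^3 = 43^2·43^1 ≡ 33
43^6 = 43^4·43^2 ≡ 62
43^13 = 43^8·43^4·43^1 ≡ 24
43^26 = 43^16·43^8·43^2 ≡ 23
43^39 = 43^32·43^4·43^2·43^1 ≡ 78
43^78 = 43^64·43^8·43^4·43^2 ≡ 1  ← first divisor giving 1
The order is 78.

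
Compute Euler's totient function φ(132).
40

132 = 2^2 × 3 × 11
φ(n) = n × ∏(1 - 1/p) for each prime p dividing n
φ(132) = 132 × (1 - 1/2) × (1 - 1/3) × (1 - 1/11) = 40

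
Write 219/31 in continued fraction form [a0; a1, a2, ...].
[7; 15, 2]

Euclidean algorithm steps:
219 = 7 × 31 + 2
31 = 15 × 2 + 1
2 = 2 × 1 + 0
Continued fraction: [7; 15, 2]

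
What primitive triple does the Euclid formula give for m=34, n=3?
(1147, 204, 1165)

Euclid's formula: a = m² - n², b = 2mn, c = m² + n²
m = 34, n = 3
a = 34² - 3² = 1156 - 9 = 1147
b = 2 × 34 × 3 = 204
c = 34² + 3² = 1156 + 9 = 1165
Verification: 1147² + 204² = 1315609 + 41616 = 1357225 = 1165² ✓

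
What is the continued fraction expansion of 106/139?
[0; 1, 3, 4, 1, 2, 2]

Euclidean algorithm steps:
106 = 0 × 139 + 106
139 = 1 × 106 + 33
106 = 3 × 33 + 7
33 = 4 × 7 + 5
7 = 1 × 5 + 2
5 = 2 × 2 + 1
2 = 2 × 1 + 0
Continued fraction: [0; 1, 3, 4, 1, 2, 2]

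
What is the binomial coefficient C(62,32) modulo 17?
0

Using Lucas' theorem:
Write n=62 and k=32 in base 17:
n in base 17: [3, 11]
k in base 17: [1, 15]
C(62,32) mod 17 = ∏ C(n_i, k_i) mod 17
Digit binomials (mod 17): C(3,1) = 3; C(11,15) = 0 (k_i > n_i)
Product: 3 × 0 = 0 ≡ 0 (mod 17)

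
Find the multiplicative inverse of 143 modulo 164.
39

gcd(143, 164) = 1, so the inverse exists.
Extended Euclidean algorithm on (164, 143):
164 = 1 × 143 + 21  ⟹  21 = (1)·164 + (-1)·143
143 = 6 × 21 + 17  ⟹  17 = (-6)·164 + (7)·143
21 = 1 × 17 + 4  ⟹  4 = (7)·164 + (-8)·143
17 = 4 × 4 + 1  ⟹  1 = (-34)·164 + (39)·143
So (39)·143 ≡ 1 (mod 164), i.e. 143^(-1) ≡ 39 (mod 164).
Check: 143 × 39 = 5577 ≡ 1 (mod 164)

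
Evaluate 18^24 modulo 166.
70

Repeated squaring. Binary of 24 = 11000.
18^1 ≡ 18 (mod 166); 18^2 ≡ 158 (mod 166); 18^4 ≡ 64 (mod 166); 18^8 ≡ 112 (mod 166); 18^16 ≡ 94 (mod 166)
18^24 = 18^8 × 18^16 ≡ 70 (mod 166)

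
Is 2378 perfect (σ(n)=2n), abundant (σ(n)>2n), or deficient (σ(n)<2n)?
deficient

Proper divisors of 2378: sum = 1 + 2 + 29 + 41 + 58 + 82 + 1189 = 1402
Since 1402 < 2378, 2378 is deficient.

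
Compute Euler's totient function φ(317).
316

317 = 317
φ(n) = n × ∏(1 - 1/p) for each prime p dividing n
φ(317) = 317 × (1 - 1/317) = 316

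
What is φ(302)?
150

302 = 2 × 151
φ(n) = n × ∏(1 - 1/p) for each prime p dividing n
φ(302) = 302 × (1 - 1/2) × (1 - 1/151) = 150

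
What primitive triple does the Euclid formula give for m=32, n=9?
(943, 576, 1105)

Euclid's formula: a = m² - n², b = 2mn, c = m² + n²
m = 32, n = 9
a = 32² - 9² = 1024 - 81 = 943
b = 2 × 32 × 9 = 576
c = 32² + 9² = 1024 + 81 = 1105
Verification: 943² + 576² = 889249 + 331776 = 1221025 = 1105² ✓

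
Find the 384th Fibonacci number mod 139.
14

Matrix identity: Q^n = [[F_(n+1), F_n], [F_n, F_(n-1)]] with Q = [[1,1],[1,0]].
n = 384 = 110000000₂. Square-and-multiply, entries mod 139:
Q^1 = [[1,1],[1,0]]
Q^3 = (Q^1)²·Q = [[3,2],[2,1]]
Q^6 = (Q^3)² = [[13,8],[8,5]]
Q^12 = (Q^6)² = [[94,5],[5,89]]
Q^24 = (Q^12)² = [[104,81],[81,23]]
Q^48 = (Q^24)² = [[2,1],[1,1]]
Q^96 = (Q^48)² = [[5,3],[3,2]]
Q^192 = (Q^96)² = [[34,21],[21,13]]
Q^384 = (Q^192)² = [[68,14],[14,54]]
F_384 mod 139 = Q^384[0][1] = 14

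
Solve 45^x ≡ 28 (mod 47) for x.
14

Baby-step giant-step with step n = ⌈√47⌉ = 7.
Baby steps 45^j mod 47 (j:value) for j=0..6: 0:1, 1:45, 2:4, 3:39, 4:16, 5:15, 6:17.
Giant-step multiplier: 45^(-7) ≡ 45^(46-7) = 45^39 ≡ 29 (mod 47).
Giant steps γ_i = 28·29^i mod 47: γ_0=28, γ_1=13, γ_2=1 (in table at j=0).
x = i·n + j = 2·7 + 0 = 14.
Check: 45^14 ≡ 28 (mod 47).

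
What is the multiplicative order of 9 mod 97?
24

97 is prime, so ord(9) divides φ(97) = 96.
Divisors of 96: 1, 2, 3, 4, 6, 8, 12, 16, 24, 32, 48, 96.
Repeated squaring: 9^1 ≡ 9, 9^2 ≡ 81, 9^4 ≡ 62, 9^8 ≡ 61, 9^16 ≡ 35, 9^32 ≡ 61, 9^64 ≡ 35 (mod 97).
Test 9^d mod 97 for each divisor d in increasing order:
9^1 ≡ 9
9^2 ≡ 81
9^3 = 9^2·9^1 ≡ 50
9^4 ≡ 62
9^6 = 9^4·9^2 ≡ 75
9^8 ≡ 61
9^12 = 9^8·9^4 ≡ 96
9^16 ≡ 35
9^24 = 9^16·9^8 ≡ 1  ← first divisor giving 1
The order is 24.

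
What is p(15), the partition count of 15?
176

p(n) counts ways to write n as a sum of positive integers (order ignored).
Euler's pentagonal recurrence: p(k) = p(k-1) + p(k-2) - p(k-5) - p(k-7) + p(k-12) + p(k-15) - ... (offsets j(3j∓1)/2, signs ++--, p(0)=1, p(<0)=0).
DP table for k = 0..14: p(0)=1, p(1)=1, p(2)=2, p(3)=3, p(4)=5, p(5)=7, p(6)=11, p(7)=15, p(8)=22, p(9)=30, p(10)=42, p(11)=56, p(12)=77, p(13)=101, p(14)=135.
Final step: p(15) = p(14) + p(13) - p(10) - p(8) + p(3) + p(0)
= 135 + 101 - 42 - 22 + 3 + 1
= 176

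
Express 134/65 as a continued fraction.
[2; 16, 4]

Euclidean algorithm steps:
134 = 2 × 65 + 4
65 = 16 × 4 + 1
4 = 4 × 1 + 0
Continued fraction: [2; 16, 4]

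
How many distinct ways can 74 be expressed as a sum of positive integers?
7089500

p(n) counts ways to write n as a sum of positive integers (order ignored).
Euler's pentagonal recurrence: p(k) = p(k-1) + p(k-2) - p(k-5) - p(k-7) + p(k-12) + p(k-15) - ... (offsets j(3j∓1)/2, signs ++--, p(0)=1, p(<0)=0).
DP table for k = 0..73: p(0)=1, p(1)=1, p(2)=2, p(3)=3, p(4)=5, p(5)=7, p(6)=11, p(7)=15, p(8)=22, p(9)=30, p(10)=42, p(11)=56, p(12)=77, p(13)=101, p(14)=135, p(15)=176, p(16)=231, p(17)=297, p(18)=385, p(19)=490, p(20)=627, p(21)=792, p(22)=1002, p(23)=1255, p(24)=1575, p(25)=1958, p(26)=2436, p(27)=3010, p(28)=3718, p(29)=4565, p(30)=5604, p(31)=6842, p(32)=8349, p(33)=10143, p(34)=12310, p(35)=14883, p(36)=17977, p(37)=21637, p(38)=26015, p(39)=31185, p(40)=37338, p(41)=44583, p(42)=53174, p(43)=63261, p(44)=75175, p(45)=89134, p(46)=105558, p(47)=124754, p(48)=147273, p(49)=173525, p(50)=204226, p(51)=239943, p(52)=281589, p(53)=329931, p(54)=386155, p(55)=451276, p(56)=526823, p(57)=614154, p(58)=715220, p(59)=831820, p(60)=966467, p(61)=1121505, p(62)=1300156, p(63)=1505499, p(64)=1741630, p(65)=2012558, p(66)=2323520, p(67)=2679689, p(68)=3087735, p(69)=3554345, p(70)=4087968, p(71)=4697205, p(72)=5392783, p(73)=6185689.
Final step: p(74) = p(73) + p(72) - p(69) - p(67) + p(62) + p(59) - p(52) - p(48) + p(39) + p(34) - p(23) - p(17) + p(4)
= 6185689 + 5392783 - 3554345 - 2679689 + 1300156 + 831820 - 281589 - 147273 + 31185 + 12310 - 1255 - 297 + 5
= 7089500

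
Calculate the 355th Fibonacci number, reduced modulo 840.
485

Matrix identity: Q^n = [[F_(n+1), F_n], [F_n, F_(n-1)]] with Q = [[1,1],[1,0]].
n = 355 = 101100011₂. Square-and-multiply, entries mod 840:
Q^1 = [[1,1],[1,0]]
Q^2 = (Q^1)² = [[2,1],[1,1]]
Q^5 = (Q^2)²·Q = [[8,5],[5,3]]
Q^11 = (Q^5)²·Q = [[144,89],[89,55]]
Q^22 = (Q^11)² = [[97,71],[71,26]]
Q^44 = (Q^22)² = [[170,333],[333,677]]
Q^88 = (Q^44)² = [[349,651],[651,538]]
Q^177 = (Q^88)²·Q = [[799,442],[442,357]]
Q^355 = (Q^177)²·Q = [[717,485],[485,232]]
F_355 mod 840 = Q^355[0][1] = 485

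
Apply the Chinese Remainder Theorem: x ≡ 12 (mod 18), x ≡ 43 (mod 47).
372

Using Chinese Remainder Theorem:
M = 18 × 47 = 846
M1 = 47, M2 = 18
y1 = 47^(-1) mod 18 = 5
y2 = 18^(-1) mod 47 = 34
x = (12×47×5 + 43×18×34) mod 846 = 372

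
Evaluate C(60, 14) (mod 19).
0

Using Lucas' theorem:
Write n=60 and k=14 in base 19:
n in base 19: [3, 3]
k in base 19: [0, 14]
C(60,14) mod 19 = ∏ C(n_i, k_i) mod 19
Digit binomials (mod 19): C(3,0) = 1; C(3,14) = 0 (k_i > n_i)
Product: 1 × 0 = 0 ≡ 0 (mod 19)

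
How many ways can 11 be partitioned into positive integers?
56

p(n) counts ways to write n as a sum of positive integers (order ignored).
Euler's pentagonal recurrence: p(k) = p(k-1) + p(k-2) - p(k-5) - p(k-7) + p(k-12) + p(k-15) - ... (offsets j(3j∓1)/2, signs ++--, p(0)=1, p(<0)=0).
DP table for k = 0..10: p(0)=1, p(1)=1, p(2)=2, p(3)=3, p(4)=5, p(5)=7, p(6)=11, p(7)=15, p(8)=22, p(9)=30, p(10)=42.
Final step: p(11) = p(10) + p(9) - p(6) - p(4)
= 42 + 30 - 11 - 5
= 56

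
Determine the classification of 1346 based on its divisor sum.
deficient

Proper divisors of 1346: sum = 1 + 2 + 673 = 676
Since 676 < 1346, 1346 is deficient.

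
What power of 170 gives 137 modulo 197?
166

Baby-step giant-step with step n = ⌈√197⌉ = 15.
Baby steps 170^j mod 197 (j:value) for j=0..14: 0:1, 1:170, 2:138, 3:17, 4:132, 5:179, 6:92, 7:77, 8:88, 9:185, 10:127, 11:117, 12:190, 13:189, 14:19.
Giant-step multiplier: 170^(-15) ≡ 170^(196-15) = 170^181 ≡ 48 (mod 197).
Giant steps γ_i = 137·48^i mod 197: γ_0=137, γ_1=75, γ_2=54, γ_3=31, γ_4=109, γ_5=110, γ_6=158, γ_7=98, γ_8=173, γ_9=30, γ_10=61, γ_11=170 (in table at j=1).
x = i·n + j = 11·15 + 1 = 166.
Check: 170^166 ≡ 137 (mod 197).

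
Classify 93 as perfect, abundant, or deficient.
deficient

Proper divisors of 93: sum = 1 + 3 + 31 = 35
Since 35 < 93, 93 is deficient.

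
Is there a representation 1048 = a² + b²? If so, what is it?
Not possible

Factorization: 1048 = 2^3 × 131
By Fermat: n is sum of two squares iff every prime p ≡ 3 (mod 4) appears to even power.
Prime(s) ≡ 3 (mod 4) with odd exponent: [(131, 1)]
Therefore 1048 cannot be expressed as a² + b².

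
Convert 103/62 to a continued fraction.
[1; 1, 1, 1, 20]

Euclidean algorithm steps:
103 = 1 × 62 + 41
62 = 1 × 41 + 21
41 = 1 × 21 + 20
21 = 1 × 20 + 1
20 = 20 × 1 + 0
Continued fraction: [1; 1, 1, 1, 20]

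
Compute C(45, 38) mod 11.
0

Using Lucas' theorem:
Write n=45 and k=38 in base 11:
n in base 11: [4, 1]
k in base 11: [3, 5]
C(45,38) mod 11 = ∏ C(n_i, k_i) mod 11
Digit binomials (mod 11): C(4,3) = 4; C(1,5) = 0 (k_i > n_i)
Product: 4 × 0 = 0 ≡ 0 (mod 11)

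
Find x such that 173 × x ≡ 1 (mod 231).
227

gcd(173, 231) = 1, so the inverse exists.
Extended Euclidean algorithm on (231, 173):
231 = 1 × 173 + 58  ⟹  58 = (1)·231 + (-1)·173
173 = 2 × 58 + 57  ⟹  57 = (-2)·231 + (3)·173
58 = 1 × 57 + 1  ⟹  1 = (3)·231 + (-4)·173
So (-4)·173 ≡ 1 (mod 231), i.e. 173^(-1) ≡ -4 ≡ 227 (mod 231).
Check: 173 × 227 = 39271 ≡ 1 (mod 231)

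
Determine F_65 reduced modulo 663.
268

Matrix identity: Q^n = [[F_(n+1), F_n], [F_n, F_(n-1)]] with Q = [[1,1],[1,0]].
n = 65 = 1000001₂. Square-and-multiply, entries mod 663:
Q^1 = [[1,1],[1,0]]
Q^2 = (Q^1)² = [[2,1],[1,1]]
Q^4 = (Q^2)² = [[5,3],[3,2]]
Q^8 = (Q^4)² = [[34,21],[21,13]]
Q^16 = (Q^8)² = [[271,324],[324,610]]
Q^32 = (Q^16)² = [[70,354],[354,379]]
Q^65 = (Q^32)²·Q = [[94,268],[268,489]]
F_65 mod 663 = Q^65[0][1] = 268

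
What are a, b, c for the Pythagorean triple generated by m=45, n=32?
(1001, 2880, 3049)

Euclid's formula: a = m² - n², b = 2mn, c = m² + n²
m = 45, n = 32
a = 45² - 32² = 2025 - 1024 = 1001
b = 2 × 45 × 32 = 2880
c = 45² + 32² = 2025 + 1024 = 3049
Verification: 1001² + 2880² = 1002001 + 8294400 = 9296401 = 3049² ✓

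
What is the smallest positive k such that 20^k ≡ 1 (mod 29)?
7

29 is prime, so ord(20) divides φ(29) = 28.
Divisors of 28: 1, 2, 4, 7, 14, 28.
Repeated squaring: 20^1 ≡ 20, 20^2 ≡ 23, 20^4 ≡ 7, 20^8 ≡ 20, 20^16 ≡ 23 (mod 29).
Test 20^d mod 29 for each divisor d in increasing order:
20^1 ≡ 20
20^2 ≡ 23
20^4 ≡ 7
20^7 = 20^4·20^2·20^1 ≡ 1  ← first divisor giving 1
The order is 7.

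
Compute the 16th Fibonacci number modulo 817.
170

Matrix identity: Q^n = [[F_(n+1), F_n], [F_n, F_(n-1)]] with Q = [[1,1],[1,0]].
n = 16 = 10000₂. Square-and-multiply, entries mod 817:
Q^1 = [[1,1],[1,0]]
Q^2 = (Q^1)² = [[2,1],[1,1]]
Q^4 = (Q^2)² = [[5,3],[3,2]]
Q^8 = (Q^4)² = [[34,21],[21,13]]
Q^16 = (Q^8)² = [[780,170],[170,610]]
F_16 mod 817 = Q^16[0][1] = 170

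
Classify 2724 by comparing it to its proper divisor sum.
abundant

Proper divisors of 2724: sum = 1 + 2 + 3 + 4 + 6 + 12 + 227 + 454 + 681 + 908 + 1362 = 3660
Since 3660 > 2724, 2724 is abundant.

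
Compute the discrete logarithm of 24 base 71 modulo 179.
23

Baby-step giant-step with step n = ⌈√179⌉ = 14.
Baby steps 71^j mod 179 (j:value) for j=0..13: 0:1, 1:71, 2:29, 3:90, 4:125, 5:104, 6:45, 7:152, 8:52, 9:112, 10:76, 11:26, 12:56, 13:38.
Giant-step multiplier: 71^(-14) ≡ 71^(178-14) = 71^164 ≡ 124 (mod 179).
Giant steps γ_i = 24·124^i mod 179: γ_0=24, γ_1=112 (in table at j=9).
x = i·n + j = 1·14 + 9 = 23.
Check: 71^23 ≡ 24 (mod 179).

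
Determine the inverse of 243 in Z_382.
371

gcd(243, 382) = 1, so the inverse exists.
Extended Euclidean algorithm on (382, 243):
382 = 1 × 243 + 139  ⟹  139 = (1)·382 + (-1)·243
243 = 1 × 139 + 104  ⟹  104 = (-1)·382 + (2)·243
139 = 1 × 104 + 35  ⟹  35 = (2)·382 + (-3)·243
104 = 2 × 35 + 34  ⟹  34 = (-5)·382 + (8)·243
35 = 1 × 34 + 1  ⟹  1 = (7)·382 + (-11)·243
So (-11)·243 ≡ 1 (mod 382), i.e. 243^(-1) ≡ -11 ≡ 371 (mod 382).
Check: 243 × 371 = 90153 ≡ 1 (mod 382)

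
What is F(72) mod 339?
336

Matrix identity: Q^n = [[F_(n+1), F_n], [F_n, F_(n-1)]] with Q = [[1,1],[1,0]].
n = 72 = 1001000₂. Square-and-multiply, entries mod 339:
Q^1 = [[1,1],[1,0]]
Q^2 = (Q^1)² = [[2,1],[1,1]]
Q^4 = (Q^2)² = [[5,3],[3,2]]
Q^9 = (Q^4)²·Q = [[55,34],[34,21]]
Q^18 = (Q^9)² = [[113,211],[211,241]]
Q^36 = (Q^18)² = [[338,114],[114,224]]
Q^72 = (Q^36)² = [[115,336],[336,118]]
F_72 mod 339 = Q^72[0][1] = 336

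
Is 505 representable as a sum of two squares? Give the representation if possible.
8² + 21² (a=8, b=21)

Factorization: 505 = 5 × 101
By Fermat: n is sum of two squares iff every prime p ≡ 3 (mod 4) appears to even power.
All primes ≡ 3 (mod 4) appear to even power.
Search a = 0, 1, 2, … for 505 - a² a perfect square: first hit at a = 8: 505 - 64 = 441 = 21².
505 = 8² + 21² = 64 + 441 ✓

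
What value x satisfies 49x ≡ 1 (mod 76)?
45

gcd(49, 76) = 1, so the inverse exists.
Extended Euclidean algorithm on (76, 49):
76 = 1 × 49 + 27  ⟹  27 = (1)·76 + (-1)·49
49 = 1 × 27 + 22  ⟹  22 = (-1)·76 + (2)·49
27 = 1 × 22 + 5  ⟹  5 = (2)·76 + (-3)·49
22 = 4 × 5 + 2  ⟹  2 = (-9)·76 + (14)·49
5 = 2 × 2 + 1  ⟹  1 = (20)·76 + (-31)·49
So (-31)·49 ≡ 1 (mod 76), i.e. 49^(-1) ≡ -31 ≡ 45 (mod 76).
Check: 49 × 45 = 2205 ≡ 1 (mod 76)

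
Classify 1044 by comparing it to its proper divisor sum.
abundant

Proper divisors of 1044: sum = 1 + 2 + 3 + 4 + 6 + 9 + 12 + 18 + ... + 174 + 261 + 348 + 522 (17 divisors) = 1686
Since 1686 > 1044, 1044 is abundant.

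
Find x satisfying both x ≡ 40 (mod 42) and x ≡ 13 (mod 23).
82

Using Chinese Remainder Theorem:
M = 42 × 23 = 966
M1 = 23, M2 = 42
y1 = 23^(-1) mod 42 = 11
y2 = 42^(-1) mod 23 = 17
x = (40×23×11 + 13×42×17) mod 966 = 82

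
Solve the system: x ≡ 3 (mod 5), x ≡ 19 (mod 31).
143

Using Chinese Remainder Theorem:
M = 5 × 31 = 155
M1 = 31, M2 = 5
y1 = 31^(-1) mod 5 = 1
y2 = 5^(-1) mod 31 = 25
x = (3×31×1 + 19×5×25) mod 155 = 143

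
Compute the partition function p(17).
297

p(n) counts ways to write n as a sum of positive integers (order ignored).
Euler's pentagonal recurrence: p(k) = p(k-1) + p(k-2) - p(k-5) - p(k-7) + p(k-12) + p(k-15) - ... (offsets j(3j∓1)/2, signs ++--, p(0)=1, p(<0)=0).
DP table for k = 0..16: p(0)=1, p(1)=1, p(2)=2, p(3)=3, p(4)=5, p(5)=7, p(6)=11, p(7)=15, p(8)=22, p(9)=30, p(10)=42, p(11)=56, p(12)=77, p(13)=101, p(14)=135, p(15)=176, p(16)=231.
Final step: p(17) = p(16) + p(15) - p(12) - p(10) + p(5) + p(2)
= 231 + 176 - 77 - 42 + 7 + 2
= 297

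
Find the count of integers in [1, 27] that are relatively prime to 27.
18

27 = 3^3
φ(n) = n × ∏(1 - 1/p) for each prime p dividing n
φ(27) = 27 × (1 - 1/3) = 18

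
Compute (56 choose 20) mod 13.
0

Using Lucas' theorem:
Write n=56 and k=20 in base 13:
n in base 13: [4, 4]
k in base 13: [1, 7]
C(56,20) mod 13 = ∏ C(n_i, k_i) mod 13
Digit binomials (mod 13): C(4,1) = 4; C(4,7) = 0 (k_i > n_i)
Product: 4 × 0 = 0 ≡ 0 (mod 13)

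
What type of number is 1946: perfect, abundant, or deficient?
deficient

Proper divisors of 1946: sum = 1 + 2 + 7 + 14 + 139 + 278 + 973 = 1414
Since 1414 < 1946, 1946 is deficient.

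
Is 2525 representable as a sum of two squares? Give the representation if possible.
5² + 50² (a=5, b=50)

Factorization: 2525 = 5^2 × 101
By Fermat: n is sum of two squares iff every prime p ≡ 3 (mod 4) appears to even power.
All primes ≡ 3 (mod 4) appear to even power.
Search a = 0, 1, 2, … for 2525 - a² a perfect square: first hit at a = 5: 2525 - 25 = 2500 = 50².
2525 = 5² + 50² = 25 + 2500 ✓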